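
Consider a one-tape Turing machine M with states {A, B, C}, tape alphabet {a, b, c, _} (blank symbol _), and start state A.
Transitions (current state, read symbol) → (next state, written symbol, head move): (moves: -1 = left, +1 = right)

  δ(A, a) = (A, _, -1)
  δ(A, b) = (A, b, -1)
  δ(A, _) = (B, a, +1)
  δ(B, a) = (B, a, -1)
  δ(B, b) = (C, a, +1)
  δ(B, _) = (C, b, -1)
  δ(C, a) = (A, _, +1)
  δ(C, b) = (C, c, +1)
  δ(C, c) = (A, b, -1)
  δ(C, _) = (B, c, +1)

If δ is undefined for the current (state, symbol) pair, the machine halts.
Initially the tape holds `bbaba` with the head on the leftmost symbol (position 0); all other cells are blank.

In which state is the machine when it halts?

state=A head=0 tape=_[b]baba______   (A,b)→(A,b,-1)
state=A head=-1 tape=[_]bbaba______   (A,_)→(B,a,+1)
state=B head=0 tape=a[b]baba______   (B,b)→(C,a,+1)
state=C head=1 tape=aa[b]aba______   (C,b)→(C,c,+1)
state=C head=2 tape=aac[a]ba______   (C,a)→(A,_,+1)
state=A head=3 tape=aac_[b]a______   (A,b)→(A,b,-1)
state=A head=2 tape=aac[_]ba______   (A,_)→(B,a,+1)
state=B head=3 tape=aaca[b]a______   (B,b)→(C,a,+1)
state=C head=4 tape=aacaa[a]______   (C,a)→(A,_,+1)
state=A head=5 tape=aacaa_[_]_____   (A,_)→(B,a,+1)
state=B head=6 tape=aacaa_a[_]____   (B,_)→(C,b,-1)
state=C head=5 tape=aacaa_[a]b____   (C,a)→(A,_,+1)
state=A head=6 tape=aacaa__[b]____   (A,b)→(A,b,-1)
state=A head=5 tape=aacaa_[_]b____   (A,_)→(B,a,+1)
state=B head=6 tape=aacaa_a[b]____   (B,b)→(C,a,+1)
state=C head=7 tape=aacaa_aa[_]___   (C,_)→(B,c,+1)
state=B head=8 tape=aacaa_aac[_]__   (B,_)→(C,b,-1)
state=C head=7 tape=aacaa_aa[c]b__   (C,c)→(A,b,-1)
state=A head=6 tape=aacaa_a[a]bb__   (A,a)→(A,_,-1)
state=A head=5 tape=aacaa_[a]_bb__   (A,a)→(A,_,-1)
state=A head=4 tape=aacaa[_]__bb__   (A,_)→(B,a,+1)
state=B head=5 tape=aacaaa[_]_bb__   (B,_)→(C,b,-1)
state=C head=4 tape=aacaa[a]b_bb__   (C,a)→(A,_,+1)
state=A head=5 tape=aacaa_[b]_bb__   (A,b)→(A,b,-1)
state=A head=4 tape=aacaa[_]b_bb__   (A,_)→(B,a,+1)
state=B head=5 tape=aacaaa[b]_bb__   (B,b)→(C,a,+1)
state=C head=6 tape=aacaaaa[_]bb__   (C,_)→(B,c,+1)
state=B head=7 tape=aacaaaac[b]b__   (B,b)→(C,a,+1)
state=C head=8 tape=aacaaaaca[b]__   (C,b)→(C,c,+1)
state=C head=9 tape=aacaaaacac[_]_   (C,_)→(B,c,+1)
state=B head=10 tape=aacaaaacacc[_]   (B,_)→(C,b,-1)
state=C head=9 tape=aacaaaacac[c]b   (C,c)→(A,b,-1)
state=A head=8 tape=aacaaaaca[c]bb
No transition is defined for (A, c); M halts in state A.

A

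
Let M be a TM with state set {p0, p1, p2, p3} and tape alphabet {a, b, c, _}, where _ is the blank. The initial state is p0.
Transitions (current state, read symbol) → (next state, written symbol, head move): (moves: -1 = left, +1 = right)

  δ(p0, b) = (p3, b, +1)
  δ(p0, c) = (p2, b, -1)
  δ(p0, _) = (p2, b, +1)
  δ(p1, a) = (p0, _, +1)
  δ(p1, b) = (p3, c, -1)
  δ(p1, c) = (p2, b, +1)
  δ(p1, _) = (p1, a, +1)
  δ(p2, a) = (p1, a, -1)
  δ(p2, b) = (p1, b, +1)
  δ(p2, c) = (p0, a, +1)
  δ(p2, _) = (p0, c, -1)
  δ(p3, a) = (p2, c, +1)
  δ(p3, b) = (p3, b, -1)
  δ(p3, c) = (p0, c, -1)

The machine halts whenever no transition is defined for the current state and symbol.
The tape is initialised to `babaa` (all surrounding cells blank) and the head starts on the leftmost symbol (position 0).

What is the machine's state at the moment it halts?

p0 | [b]abaa   read b → write b, move +1, go to p3
p3 | b[a]baa   read a → write c, move +1, go to p2
p2 | bc[b]aa   read b → write b, move +1, go to p1
p1 | bcb[a]a   read a → write _, move +1, go to p0
p0 | bcb_[a]
No transition is defined for (p0, a); M halts in state p0.

p0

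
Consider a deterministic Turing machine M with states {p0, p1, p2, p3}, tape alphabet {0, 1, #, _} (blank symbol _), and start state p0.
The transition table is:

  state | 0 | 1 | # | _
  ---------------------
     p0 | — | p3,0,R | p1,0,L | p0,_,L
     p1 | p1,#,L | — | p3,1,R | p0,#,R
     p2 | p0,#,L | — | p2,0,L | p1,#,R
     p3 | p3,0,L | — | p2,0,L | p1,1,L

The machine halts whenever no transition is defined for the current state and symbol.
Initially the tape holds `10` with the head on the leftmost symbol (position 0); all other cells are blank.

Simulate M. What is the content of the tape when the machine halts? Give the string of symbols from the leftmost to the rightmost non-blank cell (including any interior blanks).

10000

state=p0 head=0 tape=___[1]0   (p0,1)→(p3,0,R)
state=p3 head=1 tape=___0[0]   (p3,0)→(p3,0,L)
state=p3 head=0 tape=___[0]0   (p3,0)→(p3,0,L)
state=p3 head=-1 tape=__[_]00   (p3,_)→(p1,1,L)
state=p1 head=-2 tape=_[_]100   (p1,_)→(p0,#,R)
state=p0 head=-1 tape=_#[1]00   (p0,1)→(p3,0,R)
state=p3 head=0 tape=_#0[0]0   (p3,0)→(p3,0,L)
state=p3 head=-1 tape=_#[0]00   (p3,0)→(p3,0,L)
state=p3 head=-2 tape=_[#]000   (p3,#)→(p2,0,L)
state=p2 head=-3 tape=[_]0000   (p2,_)→(p1,#,R)
state=p1 head=-2 tape=#[0]000   (p1,0)→(p1,#,L)
state=p1 head=-3 tape=[#]#000   (p1,#)→(p3,1,R)
state=p3 head=-2 tape=1[#]000   (p3,#)→(p2,0,L)
state=p2 head=-3 tape=[1]0000
The non-blank tape span at halt is 10000.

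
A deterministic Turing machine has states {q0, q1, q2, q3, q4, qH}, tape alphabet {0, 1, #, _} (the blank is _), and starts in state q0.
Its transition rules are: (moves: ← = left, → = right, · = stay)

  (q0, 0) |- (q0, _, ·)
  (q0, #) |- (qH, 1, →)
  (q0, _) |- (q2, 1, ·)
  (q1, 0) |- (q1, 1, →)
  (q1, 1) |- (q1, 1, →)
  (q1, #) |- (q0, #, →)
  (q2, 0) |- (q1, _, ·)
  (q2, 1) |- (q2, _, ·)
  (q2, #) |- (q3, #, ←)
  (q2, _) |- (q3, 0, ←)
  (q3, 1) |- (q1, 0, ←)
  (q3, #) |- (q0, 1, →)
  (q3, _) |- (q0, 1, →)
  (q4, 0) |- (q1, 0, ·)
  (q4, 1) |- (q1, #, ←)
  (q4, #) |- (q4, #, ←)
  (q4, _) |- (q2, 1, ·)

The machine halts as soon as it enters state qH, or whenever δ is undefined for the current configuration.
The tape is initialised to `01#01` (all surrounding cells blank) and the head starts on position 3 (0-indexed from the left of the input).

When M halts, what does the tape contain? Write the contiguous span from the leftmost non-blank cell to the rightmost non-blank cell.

01111

q0 | 01#[0]1_   read 0 → write _, move ·, go to q0
q0 | 01#[_]1_   read _ → write 1, move ·, go to q2
q2 | 01#[1]1_   read 1 → write _, move ·, go to q2
q2 | 01#[_]1_   read _ → write 0, move ←, go to q3
q3 | 01[#]01_   read # → write 1, move →, go to q0
q0 | 011[0]1_   read 0 → write _, move ·, go to q0
q0 | 011[_]1_   read _ → write 1, move ·, go to q2
q2 | 011[1]1_   read 1 → write _, move ·, go to q2
q2 | 011[_]1_   read _ → write 0, move ←, go to q3
q3 | 01[1]01_   read 1 → write 0, move ←, go to q1
q1 | 0[1]001_   read 1 → write 1, move →, go to q1
q1 | 01[0]01_   read 0 → write 1, move →, go to q1
q1 | 011[0]1_   read 0 → write 1, move →, go to q1
q1 | 0111[1]_   read 1 → write 1, move →, go to q1
q1 | 01111[_]
The non-blank tape span at halt is 01111.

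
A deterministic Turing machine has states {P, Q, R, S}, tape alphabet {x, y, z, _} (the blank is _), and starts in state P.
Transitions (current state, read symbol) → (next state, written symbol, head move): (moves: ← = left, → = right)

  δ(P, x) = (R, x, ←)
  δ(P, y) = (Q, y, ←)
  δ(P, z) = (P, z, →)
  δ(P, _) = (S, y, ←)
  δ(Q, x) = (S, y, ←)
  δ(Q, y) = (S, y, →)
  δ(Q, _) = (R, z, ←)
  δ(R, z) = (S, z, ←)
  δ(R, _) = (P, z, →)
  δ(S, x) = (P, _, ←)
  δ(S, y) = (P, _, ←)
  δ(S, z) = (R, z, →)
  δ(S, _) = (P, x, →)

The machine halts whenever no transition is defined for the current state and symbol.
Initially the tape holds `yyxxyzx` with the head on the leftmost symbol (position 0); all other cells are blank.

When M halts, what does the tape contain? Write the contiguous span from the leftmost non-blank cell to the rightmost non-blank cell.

zzyyxxyzx

P | __[y]yxxyzx   read y → write y, move ←, go to Q
Q | _[_]yyxxyzx   read _ → write z, move ←, go to R
R | [_]zyyxxyzx   read _ → write z, move →, go to P
P | z[z]yyxxyzx   read z → write z, move →, go to P
P | zz[y]yxxyzx   read y → write y, move ←, go to Q
Q | z[z]yyxxyzx
The non-blank tape span at halt is zzyyxxyzx.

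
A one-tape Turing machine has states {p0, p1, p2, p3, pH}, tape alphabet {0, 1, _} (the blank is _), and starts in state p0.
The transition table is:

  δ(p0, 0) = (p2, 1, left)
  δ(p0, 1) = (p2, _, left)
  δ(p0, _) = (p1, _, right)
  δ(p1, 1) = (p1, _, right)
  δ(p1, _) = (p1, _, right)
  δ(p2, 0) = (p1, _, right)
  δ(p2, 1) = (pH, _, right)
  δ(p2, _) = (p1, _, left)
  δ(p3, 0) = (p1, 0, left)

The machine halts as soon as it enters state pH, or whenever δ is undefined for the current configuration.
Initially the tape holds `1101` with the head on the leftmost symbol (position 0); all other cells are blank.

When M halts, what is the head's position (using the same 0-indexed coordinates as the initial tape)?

p0 | __[1]101   read 1 → write _, move left, go to p2
p2 | _[_]_101   read _ → write _, move left, go to p1
p1 | [_]__101   read _ → write _, move right, go to p1
p1 | _[_]_101   read _ → write _, move right, go to p1
p1 | __[_]101   read _ → write _, move right, go to p1
p1 | ___[1]01   read 1 → write _, move right, go to p1
p1 | ____[0]1
At halt the head is at cell 2.

2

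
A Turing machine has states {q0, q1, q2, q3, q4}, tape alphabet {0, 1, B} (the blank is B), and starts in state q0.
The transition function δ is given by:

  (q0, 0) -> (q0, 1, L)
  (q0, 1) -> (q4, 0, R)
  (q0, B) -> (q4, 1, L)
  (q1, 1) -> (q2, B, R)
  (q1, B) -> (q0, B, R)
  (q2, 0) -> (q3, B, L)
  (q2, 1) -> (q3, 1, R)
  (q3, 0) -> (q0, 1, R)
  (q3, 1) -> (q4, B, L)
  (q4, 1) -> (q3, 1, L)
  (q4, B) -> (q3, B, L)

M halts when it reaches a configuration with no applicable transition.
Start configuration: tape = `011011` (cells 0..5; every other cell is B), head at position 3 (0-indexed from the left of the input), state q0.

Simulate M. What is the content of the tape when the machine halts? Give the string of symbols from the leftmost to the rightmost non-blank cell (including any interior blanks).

111B11

state=q0 head=3 tape=BB011[0]11B   (q0,0)→(q0,1,L)
state=q0 head=2 tape=BB01[1]111B   (q0,1)→(q4,0,R)
state=q4 head=3 tape=BB010[1]11B   (q4,1)→(q3,1,L)
state=q3 head=2 tape=BB01[0]111B   (q3,0)→(q0,1,R)
state=q0 head=3 tape=BB011[1]11B   (q0,1)→(q4,0,R)
state=q4 head=4 tape=BB0110[1]1B   (q4,1)→(q3,1,L)
state=q3 head=3 tape=BB011[0]11B   (q3,0)→(q0,1,R)
state=q0 head=4 tape=BB0111[1]1B   (q0,1)→(q4,0,R)
state=q4 head=5 tape=BB01110[1]B   (q4,1)→(q3,1,L)
state=q3 head=4 tape=BB0111[0]1B   (q3,0)→(q0,1,R)
state=q0 head=5 tape=BB01111[1]B   (q0,1)→(q4,0,R)
state=q4 head=6 tape=BB011110[B]   (q4,B)→(q3,B,L)
state=q3 head=5 tape=BB01111[0]B   (q3,0)→(q0,1,R)
state=q0 head=6 tape=BB011111[B]   (q0,B)→(q4,1,L)
state=q4 head=5 tape=BB01111[1]1   (q4,1)→(q3,1,L)
state=q3 head=4 tape=BB0111[1]11   (q3,1)→(q4,B,L)
state=q4 head=3 tape=BB011[1]B11   (q4,1)→(q3,1,L)
state=q3 head=2 tape=BB01[1]1B11   (q3,1)→(q4,B,L)
state=q4 head=1 tape=BB0[1]B1B11   (q4,1)→(q3,1,L)
state=q3 head=0 tape=BB[0]1B1B11   (q3,0)→(q0,1,R)
state=q0 head=1 tape=BB1[1]B1B11   (q0,1)→(q4,0,R)
state=q4 head=2 tape=BB10[B]1B11   (q4,B)→(q3,B,L)
state=q3 head=1 tape=BB1[0]B1B11   (q3,0)→(q0,1,R)
state=q0 head=2 tape=BB11[B]1B11   (q0,B)→(q4,1,L)
state=q4 head=1 tape=BB1[1]11B11   (q4,1)→(q3,1,L)
state=q3 head=0 tape=BB[1]111B11   (q3,1)→(q4,B,L)
state=q4 head=-1 tape=B[B]B111B11   (q4,B)→(q3,B,L)
state=q3 head=-2 tape=[B]BB111B11
The non-blank tape span at halt is 111B11.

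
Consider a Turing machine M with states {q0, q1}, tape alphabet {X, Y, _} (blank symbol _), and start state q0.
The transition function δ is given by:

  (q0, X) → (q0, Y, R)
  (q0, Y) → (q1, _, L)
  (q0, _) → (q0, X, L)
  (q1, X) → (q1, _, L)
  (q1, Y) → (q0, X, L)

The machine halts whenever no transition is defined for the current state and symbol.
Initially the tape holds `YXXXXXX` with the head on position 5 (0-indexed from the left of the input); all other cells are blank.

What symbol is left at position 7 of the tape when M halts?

X

q0 | _YXXXX[X]X_   read X → write Y, move R, go to q0
q0 | _YXXXXY[X]_   read X → write Y, move R, go to q0
q0 | _YXXXXYY[_]   read _ → write X, move L, go to q0
q0 | _YXXXXY[Y]X   read Y → write _, move L, go to q1
q1 | _YXXXX[Y]_X   read Y → write X, move L, go to q0
q0 | _YXXX[X]X_X   read X → write Y, move R, go to q0
q0 | _YXXXY[X]_X   read X → write Y, move R, go to q0
q0 | _YXXXYY[_]X   read _ → write X, move L, go to q0
q0 | _YXXXY[Y]XX   read Y → write _, move L, go to q1
q1 | _YXXX[Y]_XX   read Y → write X, move L, go to q0
q0 | _YXX[X]X_XX   read X → write Y, move R, go to q0
q0 | _YXXY[X]_XX   read X → write Y, move R, go to q0
q0 | _YXXYY[_]XX   read _ → write X, move L, go to q0
q0 | _YXXY[Y]XXX   read Y → write _, move L, go to q1
q1 | _YXX[Y]_XXX   read Y → write X, move L, go to q0
q0 | _YX[X]X_XXX   read X → write Y, move R, go to q0
q0 | _YXY[X]_XXX   read X → write Y, move R, go to q0
q0 | _YXYY[_]XXX   read _ → write X, move L, go to q0
q0 | _YXY[Y]XXXX   read Y → write _, move L, go to q1
q1 | _YX[Y]_XXXX   read Y → write X, move L, go to q0
q0 | _Y[X]X_XXXX   read X → write Y, move R, go to q0
q0 | _YY[X]_XXXX   read X → write Y, move R, go to q0
q0 | _YYY[_]XXXX   read _ → write X, move L, go to q0
q0 | _YY[Y]XXXXX   read Y → write _, move L, go to q1
q1 | _Y[Y]_XXXXX   read Y → write X, move L, go to q0
q0 | _[Y]X_XXXXX   read Y → write _, move L, go to q1
q1 | [_]_X_XXXXX
Cell 7 holds X when M halts.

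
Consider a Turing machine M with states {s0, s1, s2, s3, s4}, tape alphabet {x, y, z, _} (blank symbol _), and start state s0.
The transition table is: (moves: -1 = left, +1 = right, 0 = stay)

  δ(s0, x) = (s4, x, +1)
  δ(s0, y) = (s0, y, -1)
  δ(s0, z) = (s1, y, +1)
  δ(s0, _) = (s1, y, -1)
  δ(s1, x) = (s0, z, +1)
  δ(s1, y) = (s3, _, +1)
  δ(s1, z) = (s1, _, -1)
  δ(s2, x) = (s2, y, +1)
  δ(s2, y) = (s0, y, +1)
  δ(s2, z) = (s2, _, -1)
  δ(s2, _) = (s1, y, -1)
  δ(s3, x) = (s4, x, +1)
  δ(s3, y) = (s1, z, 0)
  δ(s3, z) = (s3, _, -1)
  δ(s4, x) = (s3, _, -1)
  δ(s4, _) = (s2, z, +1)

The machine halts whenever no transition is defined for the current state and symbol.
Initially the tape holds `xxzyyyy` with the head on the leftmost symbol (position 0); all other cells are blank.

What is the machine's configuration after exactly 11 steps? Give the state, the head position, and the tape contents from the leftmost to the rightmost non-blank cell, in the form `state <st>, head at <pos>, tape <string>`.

s0 | [x]xzyyyy   read x → write x, move +1, go to s4
s4 | x[x]zyyyy   read x → write _, move -1, go to s3
s3 | [x]_zyyyy   read x → write x, move +1, go to s4
s4 | x[_]zyyyy   read _ → write z, move +1, go to s2
s2 | xz[z]yyyy   read z → write _, move -1, go to s2
s2 | x[z]_yyyy   read z → write _, move -1, go to s2
s2 | [x]__yyyy   read x → write y, move +1, go to s2
s2 | y[_]_yyyy   read _ → write y, move -1, go to s1
s1 | [y]y_yyyy   read y → write _, move +1, go to s3
s3 | _[y]_yyyy   read y → write z, move 0, go to s1
s1 | _[z]_yyyy   read z → write _, move -1, go to s1
s1 | [_]__yyyy
After 11 steps: state s1, head at 0, tape yyyy.

state s1, head at 0, tape yyyy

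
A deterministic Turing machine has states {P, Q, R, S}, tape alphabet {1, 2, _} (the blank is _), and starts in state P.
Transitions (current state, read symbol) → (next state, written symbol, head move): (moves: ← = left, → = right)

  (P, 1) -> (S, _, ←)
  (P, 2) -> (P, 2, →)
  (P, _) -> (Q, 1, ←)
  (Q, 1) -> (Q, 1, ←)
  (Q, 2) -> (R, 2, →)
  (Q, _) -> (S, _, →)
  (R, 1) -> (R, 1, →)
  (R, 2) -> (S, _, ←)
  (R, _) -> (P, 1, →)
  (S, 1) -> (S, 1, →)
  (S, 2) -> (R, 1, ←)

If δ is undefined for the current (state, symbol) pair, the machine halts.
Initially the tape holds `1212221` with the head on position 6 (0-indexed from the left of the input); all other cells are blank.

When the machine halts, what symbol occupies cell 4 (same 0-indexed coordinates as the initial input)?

P | 121222[1]   read 1 → write _, move ←, go to S
S | 12122[2]_   read 2 → write 1, move ←, go to R
R | 1212[2]1_   read 2 → write _, move ←, go to S
S | 121[2]_1_   read 2 → write 1, move ←, go to R
R | 12[1]1_1_   read 1 → write 1, move →, go to R
R | 121[1]_1_   read 1 → write 1, move →, go to R
R | 1211[_]1_   read _ → write 1, move →, go to P
P | 12111[1]_   read 1 → write _, move ←, go to S
S | 1211[1]__   read 1 → write 1, move →, go to S
S | 12111[_]_
Cell 4 holds 1 when M halts.

1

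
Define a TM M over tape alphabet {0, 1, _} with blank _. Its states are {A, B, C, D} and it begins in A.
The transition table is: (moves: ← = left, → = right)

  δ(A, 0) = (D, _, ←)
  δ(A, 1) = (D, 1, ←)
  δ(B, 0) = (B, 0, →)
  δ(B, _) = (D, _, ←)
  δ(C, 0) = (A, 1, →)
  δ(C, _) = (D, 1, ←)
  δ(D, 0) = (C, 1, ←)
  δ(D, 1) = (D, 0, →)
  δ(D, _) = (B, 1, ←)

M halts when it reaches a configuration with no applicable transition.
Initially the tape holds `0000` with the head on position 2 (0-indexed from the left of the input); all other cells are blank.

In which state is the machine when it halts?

A | 00[0]0   read 0 → write _, move ←, go to D
D | 0[0]_0   read 0 → write 1, move ←, go to C
C | [0]1_0   read 0 → write 1, move →, go to A
A | 1[1]_0   read 1 → write 1, move ←, go to D
D | [1]1_0   read 1 → write 0, move →, go to D
D | 0[1]_0   read 1 → write 0, move →, go to D
D | 00[_]0   read _ → write 1, move ←, go to B
B | 0[0]10   read 0 → write 0, move →, go to B
B | 00[1]0
No transition is defined for (B, 1); M halts in state B.

B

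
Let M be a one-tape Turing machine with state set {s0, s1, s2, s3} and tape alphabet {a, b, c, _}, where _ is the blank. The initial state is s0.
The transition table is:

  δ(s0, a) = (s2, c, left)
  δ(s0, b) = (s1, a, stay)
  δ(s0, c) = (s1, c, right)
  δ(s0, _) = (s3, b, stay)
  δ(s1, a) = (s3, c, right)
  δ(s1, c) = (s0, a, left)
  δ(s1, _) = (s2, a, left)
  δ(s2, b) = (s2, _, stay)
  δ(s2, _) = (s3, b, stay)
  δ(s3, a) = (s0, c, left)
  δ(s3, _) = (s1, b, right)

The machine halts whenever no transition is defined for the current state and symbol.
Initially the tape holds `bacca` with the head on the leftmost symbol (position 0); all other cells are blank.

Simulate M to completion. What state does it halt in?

state=s0 head=0 tape=[b]acca   (s0,b)→(s1,a,stay)
state=s1 head=0 tape=[a]acca   (s1,a)→(s3,c,right)
state=s3 head=1 tape=c[a]cca   (s3,a)→(s0,c,left)
state=s0 head=0 tape=[c]ccca   (s0,c)→(s1,c,right)
state=s1 head=1 tape=c[c]cca   (s1,c)→(s0,a,left)
state=s0 head=0 tape=[c]acca   (s0,c)→(s1,c,right)
state=s1 head=1 tape=c[a]cca   (s1,a)→(s3,c,right)
state=s3 head=2 tape=cc[c]ca
No transition is defined for (s3, c); M halts in state s3.

s3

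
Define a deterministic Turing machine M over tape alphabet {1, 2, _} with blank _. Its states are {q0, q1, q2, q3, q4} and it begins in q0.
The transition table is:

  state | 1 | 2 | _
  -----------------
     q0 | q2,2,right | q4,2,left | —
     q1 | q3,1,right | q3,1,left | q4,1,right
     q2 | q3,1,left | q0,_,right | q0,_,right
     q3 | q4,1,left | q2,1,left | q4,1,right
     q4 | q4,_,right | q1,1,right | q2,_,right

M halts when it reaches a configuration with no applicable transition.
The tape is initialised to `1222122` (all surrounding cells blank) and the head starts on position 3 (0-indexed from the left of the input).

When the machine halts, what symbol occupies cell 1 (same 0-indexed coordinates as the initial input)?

state=q0 head=3 tape=122[2]122___   (q0,2)→(q4,2,left)
state=q4 head=2 tape=12[2]2122___   (q4,2)→(q1,1,right)
state=q1 head=3 tape=121[2]122___   (q1,2)→(q3,1,left)
state=q3 head=2 tape=12[1]1122___   (q3,1)→(q4,1,left)
state=q4 head=1 tape=1[2]11122___   (q4,2)→(q1,1,right)
state=q1 head=2 tape=11[1]1122___   (q1,1)→(q3,1,right)
state=q3 head=3 tape=111[1]122___   (q3,1)→(q4,1,left)
state=q4 head=2 tape=11[1]1122___   (q4,1)→(q4,_,right)
state=q4 head=3 tape=11_[1]122___   (q4,1)→(q4,_,right)
state=q4 head=4 tape=11__[1]22___   (q4,1)→(q4,_,right)
state=q4 head=5 tape=11___[2]2___   (q4,2)→(q1,1,right)
state=q1 head=6 tape=11___1[2]___   (q1,2)→(q3,1,left)
state=q3 head=5 tape=11___[1]1___   (q3,1)→(q4,1,left)
state=q4 head=4 tape=11__[_]11___   (q4,_)→(q2,_,right)
state=q2 head=5 tape=11___[1]1___   (q2,1)→(q3,1,left)
state=q3 head=4 tape=11__[_]11___   (q3,_)→(q4,1,right)
state=q4 head=5 tape=11__1[1]1___   (q4,1)→(q4,_,right)
state=q4 head=6 tape=11__1_[1]___   (q4,1)→(q4,_,right)
state=q4 head=7 tape=11__1__[_]__   (q4,_)→(q2,_,right)
state=q2 head=8 tape=11__1___[_]_   (q2,_)→(q0,_,right)
state=q0 head=9 tape=11__1____[_]
Cell 1 holds 1 when M halts.

1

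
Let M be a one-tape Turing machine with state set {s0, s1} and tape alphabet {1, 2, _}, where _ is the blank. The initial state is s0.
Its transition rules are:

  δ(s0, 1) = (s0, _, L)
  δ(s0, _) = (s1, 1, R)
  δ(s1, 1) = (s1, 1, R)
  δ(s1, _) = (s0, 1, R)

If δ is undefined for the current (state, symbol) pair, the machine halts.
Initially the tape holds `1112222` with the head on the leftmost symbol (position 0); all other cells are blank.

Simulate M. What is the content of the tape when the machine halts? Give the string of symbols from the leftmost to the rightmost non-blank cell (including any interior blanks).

state=s0 head=0 tape=___[1]112222   (s0,1)→(s0,_,L)
state=s0 head=-1 tape=__[_]_112222   (s0,_)→(s1,1,R)
state=s1 head=0 tape=__1[_]112222   (s1,_)→(s0,1,R)
state=s0 head=1 tape=__11[1]12222   (s0,1)→(s0,_,L)
state=s0 head=0 tape=__1[1]_12222   (s0,1)→(s0,_,L)
state=s0 head=-1 tape=__[1]__12222   (s0,1)→(s0,_,L)
state=s0 head=-2 tape=_[_]___12222   (s0,_)→(s1,1,R)
state=s1 head=-1 tape=_1[_]__12222   (s1,_)→(s0,1,R)
state=s0 head=0 tape=_11[_]_12222   (s0,_)→(s1,1,R)
state=s1 head=1 tape=_111[_]12222   (s1,_)→(s0,1,R)
state=s0 head=2 tape=_1111[1]2222   (s0,1)→(s0,_,L)
state=s0 head=1 tape=_111[1]_2222   (s0,1)→(s0,_,L)
state=s0 head=0 tape=_11[1]__2222   (s0,1)→(s0,_,L)
state=s0 head=-1 tape=_1[1]___2222   (s0,1)→(s0,_,L)
state=s0 head=-2 tape=_[1]____2222   (s0,1)→(s0,_,L)
state=s0 head=-3 tape=[_]_____2222   (s0,_)→(s1,1,R)
state=s1 head=-2 tape=1[_]____2222   (s1,_)→(s0,1,R)
state=s0 head=-1 tape=11[_]___2222   (s0,_)→(s1,1,R)
state=s1 head=0 tape=111[_]__2222   (s1,_)→(s0,1,R)
state=s0 head=1 tape=1111[_]_2222   (s0,_)→(s1,1,R)
state=s1 head=2 tape=11111[_]2222   (s1,_)→(s0,1,R)
state=s0 head=3 tape=111111[2]222
The non-blank tape span at halt is 1111112222.

1111112222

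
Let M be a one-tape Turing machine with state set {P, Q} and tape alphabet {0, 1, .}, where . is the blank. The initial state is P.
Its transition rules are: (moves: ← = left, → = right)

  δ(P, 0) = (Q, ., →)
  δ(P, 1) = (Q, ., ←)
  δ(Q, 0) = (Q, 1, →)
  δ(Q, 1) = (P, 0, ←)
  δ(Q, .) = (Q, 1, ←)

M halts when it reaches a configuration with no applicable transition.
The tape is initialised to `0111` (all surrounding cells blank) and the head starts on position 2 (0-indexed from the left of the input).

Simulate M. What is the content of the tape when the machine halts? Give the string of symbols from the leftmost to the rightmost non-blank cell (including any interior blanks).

011

P | 01[1]1   read 1 → write ., move ←, go to Q
Q | 0[1].1   read 1 → write 0, move ←, go to P
P | [0]0.1   read 0 → write ., move →, go to Q
Q | .[0].1   read 0 → write 1, move →, go to Q
Q | .1[.]1   read . → write 1, move ←, go to Q
Q | .[1]11   read 1 → write 0, move ←, go to P
P | [.]011
The non-blank tape span at halt is 011.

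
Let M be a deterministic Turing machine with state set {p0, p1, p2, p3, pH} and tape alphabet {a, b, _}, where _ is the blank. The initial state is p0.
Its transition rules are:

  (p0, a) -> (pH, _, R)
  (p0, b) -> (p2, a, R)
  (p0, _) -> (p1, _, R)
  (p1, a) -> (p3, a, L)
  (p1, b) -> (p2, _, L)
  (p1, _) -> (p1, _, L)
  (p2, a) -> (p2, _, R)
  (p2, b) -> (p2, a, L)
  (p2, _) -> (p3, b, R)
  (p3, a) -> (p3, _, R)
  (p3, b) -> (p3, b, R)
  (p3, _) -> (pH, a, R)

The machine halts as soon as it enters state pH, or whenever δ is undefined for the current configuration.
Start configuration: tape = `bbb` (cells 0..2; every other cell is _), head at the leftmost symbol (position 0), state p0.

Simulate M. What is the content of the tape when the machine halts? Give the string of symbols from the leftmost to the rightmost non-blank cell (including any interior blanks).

state=p0 head=0 tape=[b]bb__   (p0,b)→(p2,a,R)
state=p2 head=1 tape=a[b]b__   (p2,b)→(p2,a,L)
state=p2 head=0 tape=[a]ab__   (p2,a)→(p2,_,R)
state=p2 head=1 tape=_[a]b__   (p2,a)→(p2,_,R)
state=p2 head=2 tape=__[b]__   (p2,b)→(p2,a,L)
state=p2 head=1 tape=_[_]a__   (p2,_)→(p3,b,R)
state=p3 head=2 tape=_b[a]__   (p3,a)→(p3,_,R)
state=p3 head=3 tape=_b_[_]_   (p3,_)→(pH,a,R)
state=pH head=4 tape=_b_a[_]
The non-blank tape span at halt is b_a.

b_a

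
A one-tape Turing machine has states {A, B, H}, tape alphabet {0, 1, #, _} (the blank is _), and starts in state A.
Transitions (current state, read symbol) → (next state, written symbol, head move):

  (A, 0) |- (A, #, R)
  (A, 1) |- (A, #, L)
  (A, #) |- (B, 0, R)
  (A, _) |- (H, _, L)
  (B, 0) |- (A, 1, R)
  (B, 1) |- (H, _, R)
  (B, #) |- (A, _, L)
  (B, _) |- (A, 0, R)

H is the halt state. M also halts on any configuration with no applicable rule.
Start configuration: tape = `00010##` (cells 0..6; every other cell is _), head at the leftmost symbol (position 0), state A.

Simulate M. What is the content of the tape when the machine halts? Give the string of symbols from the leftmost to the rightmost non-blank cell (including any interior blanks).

state=A head=0 tape=[0]0010##   (A,0)→(A,#,R)
state=A head=1 tape=#[0]010##   (A,0)→(A,#,R)
state=A head=2 tape=##[0]10##   (A,0)→(A,#,R)
state=A head=3 tape=###[1]0##   (A,1)→(A,#,L)
state=A head=2 tape=##[#]#0##   (A,#)→(B,0,R)
state=B head=3 tape=##0[#]0##   (B,#)→(A,_,L)
state=A head=2 tape=##[0]_0##   (A,0)→(A,#,R)
state=A head=3 tape=###[_]0##   (A,_)→(H,_,L)
state=H head=2 tape=##[#]_0##
The non-blank tape span at halt is ###_0##.

###_0##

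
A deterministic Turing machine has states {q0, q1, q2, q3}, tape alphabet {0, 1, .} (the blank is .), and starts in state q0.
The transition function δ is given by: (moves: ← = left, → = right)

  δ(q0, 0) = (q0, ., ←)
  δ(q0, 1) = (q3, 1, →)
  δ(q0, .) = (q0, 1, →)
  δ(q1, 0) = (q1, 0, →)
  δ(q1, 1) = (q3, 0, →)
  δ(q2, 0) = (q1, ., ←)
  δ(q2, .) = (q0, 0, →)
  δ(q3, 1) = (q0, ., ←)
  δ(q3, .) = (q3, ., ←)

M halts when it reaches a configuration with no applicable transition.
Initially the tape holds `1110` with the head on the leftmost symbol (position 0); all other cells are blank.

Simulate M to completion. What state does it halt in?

q3

state=q0 head=0 tape=.[1]110   (q0,1)→(q3,1,→)
state=q3 head=1 tape=.1[1]10   (q3,1)→(q0,.,←)
state=q0 head=0 tape=.[1].10   (q0,1)→(q3,1,→)
state=q3 head=1 tape=.1[.]10   (q3,.)→(q3,.,←)
state=q3 head=0 tape=.[1].10   (q3,1)→(q0,.,←)
state=q0 head=-1 tape=[.]..10   (q0,.)→(q0,1,→)
state=q0 head=0 tape=1[.].10   (q0,.)→(q0,1,→)
state=q0 head=1 tape=11[.]10   (q0,.)→(q0,1,→)
state=q0 head=2 tape=111[1]0   (q0,1)→(q3,1,→)
state=q3 head=3 tape=1111[0]
No transition is defined for (q3, 0); M halts in state q3.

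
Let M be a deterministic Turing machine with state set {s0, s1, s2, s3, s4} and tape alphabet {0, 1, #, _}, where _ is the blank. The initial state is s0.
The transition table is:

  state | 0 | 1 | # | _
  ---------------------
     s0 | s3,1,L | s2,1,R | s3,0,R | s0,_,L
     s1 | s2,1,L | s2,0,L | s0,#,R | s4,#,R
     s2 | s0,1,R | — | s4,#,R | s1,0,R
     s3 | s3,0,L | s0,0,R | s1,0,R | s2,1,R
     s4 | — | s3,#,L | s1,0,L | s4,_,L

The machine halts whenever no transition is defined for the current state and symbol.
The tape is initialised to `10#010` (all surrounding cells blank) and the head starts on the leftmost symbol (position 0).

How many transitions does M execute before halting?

s0 | _[1]0#010   read 1 → write 1, move R, go to s2
s2 | _1[0]#010   read 0 → write 1, move R, go to s0
s0 | _11[#]010   read # → write 0, move R, go to s3
s3 | _110[0]10   read 0 → write 0, move L, go to s3
s3 | _11[0]010   read 0 → write 0, move L, go to s3
s3 | _1[1]0010   read 1 → write 0, move R, go to s0
s0 | _10[0]010   read 0 → write 1, move L, go to s3
s3 | _1[0]1010   read 0 → write 0, move L, go to s3
s3 | _[1]01010   read 1 → write 0, move R, go to s0
s0 | _0[0]1010   read 0 → write 1, move L, go to s3
s3 | _[0]11010   read 0 → write 0, move L, go to s3
s3 | [_]011010   read _ → write 1, move R, go to s2
s2 | 1[0]11010   read 0 → write 1, move R, go to s0
s0 | 11[1]1010   read 1 → write 1, move R, go to s2
s2 | 111[1]010
M halts after 14 transitions.

14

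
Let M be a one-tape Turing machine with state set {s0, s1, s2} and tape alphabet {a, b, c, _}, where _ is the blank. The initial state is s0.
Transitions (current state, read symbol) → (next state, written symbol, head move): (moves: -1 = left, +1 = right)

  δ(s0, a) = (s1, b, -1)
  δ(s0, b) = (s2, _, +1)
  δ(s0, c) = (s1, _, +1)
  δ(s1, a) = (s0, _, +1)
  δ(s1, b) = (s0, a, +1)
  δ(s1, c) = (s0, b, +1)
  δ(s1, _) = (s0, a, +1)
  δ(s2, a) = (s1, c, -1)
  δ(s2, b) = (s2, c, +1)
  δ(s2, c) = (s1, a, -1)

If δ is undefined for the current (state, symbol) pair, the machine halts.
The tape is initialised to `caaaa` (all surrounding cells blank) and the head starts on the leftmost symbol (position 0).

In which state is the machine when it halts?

s0 | [c]aaaa_   read c → write _, move +1, go to s1
s1 | _[a]aaa_   read a → write _, move +1, go to s0
s0 | __[a]aa_   read a → write b, move -1, go to s1
s1 | _[_]baa_   read _ → write a, move +1, go to s0
s0 | _a[b]aa_   read b → write _, move +1, go to s2
s2 | _a_[a]a_   read a → write c, move -1, go to s1
s1 | _a[_]ca_   read _ → write a, move +1, go to s0
s0 | _aa[c]a_   read c → write _, move +1, go to s1
s1 | _aa_[a]_   read a → write _, move +1, go to s0
s0 | _aa__[_]
No transition is defined for (s0, _); M halts in state s0.

s0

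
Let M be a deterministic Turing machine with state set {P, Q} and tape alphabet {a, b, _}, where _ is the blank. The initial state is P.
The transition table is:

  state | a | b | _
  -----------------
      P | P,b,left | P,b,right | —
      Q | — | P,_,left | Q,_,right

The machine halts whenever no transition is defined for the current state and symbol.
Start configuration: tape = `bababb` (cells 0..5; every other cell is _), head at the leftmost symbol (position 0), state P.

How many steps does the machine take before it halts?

10

state=P head=0 tape=[b]ababb_   (P,b)→(P,b,right)
state=P head=1 tape=b[a]babb_   (P,a)→(P,b,left)
state=P head=0 tape=[b]bbabb_   (P,b)→(P,b,right)
state=P head=1 tape=b[b]babb_   (P,b)→(P,b,right)
state=P head=2 tape=bb[b]abb_   (P,b)→(P,b,right)
state=P head=3 tape=bbb[a]bb_   (P,a)→(P,b,left)
state=P head=2 tape=bb[b]bbb_   (P,b)→(P,b,right)
state=P head=3 tape=bbb[b]bb_   (P,b)→(P,b,right)
state=P head=4 tape=bbbb[b]b_   (P,b)→(P,b,right)
state=P head=5 tape=bbbbb[b]_   (P,b)→(P,b,right)
state=P head=6 tape=bbbbbb[_]
M halts after 10 transitions.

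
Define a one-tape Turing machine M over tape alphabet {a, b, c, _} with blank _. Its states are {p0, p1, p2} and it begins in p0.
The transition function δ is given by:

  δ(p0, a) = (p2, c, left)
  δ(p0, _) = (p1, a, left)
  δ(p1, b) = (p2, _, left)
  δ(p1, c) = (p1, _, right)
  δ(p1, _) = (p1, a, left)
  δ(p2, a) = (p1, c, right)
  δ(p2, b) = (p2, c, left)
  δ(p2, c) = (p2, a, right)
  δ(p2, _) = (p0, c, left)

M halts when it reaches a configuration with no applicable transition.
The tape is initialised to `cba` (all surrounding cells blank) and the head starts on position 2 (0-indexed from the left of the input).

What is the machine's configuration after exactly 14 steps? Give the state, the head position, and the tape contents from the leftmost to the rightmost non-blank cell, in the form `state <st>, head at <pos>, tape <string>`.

p0 | cb[a]__   read a → write c, move left, go to p2
p2 | c[b]c__   read b → write c, move left, go to p2
p2 | [c]cc__   read c → write a, move right, go to p2
p2 | a[c]c__   read c → write a, move right, go to p2
p2 | aa[c]__   read c → write a, move right, go to p2
p2 | aaa[_]_   read _ → write c, move left, go to p0
p0 | aa[a]c_   read a → write c, move left, go to p2
p2 | a[a]cc_   read a → write c, move right, go to p1
p1 | ac[c]c_   read c → write _, move right, go to p1
p1 | ac_[c]_   read c → write _, move right, go to p1
p1 | ac__[_]   read _ → write a, move left, go to p1
p1 | ac_[_]a   read _ → write a, move left, go to p1
p1 | ac[_]aa   read _ → write a, move left, go to p1
p1 | a[c]aaa   read c → write _, move right, go to p1
p1 | a_[a]aa
After 14 steps: state p1, head at 2, tape a_aaa.

state p1, head at 2, tape a_aaa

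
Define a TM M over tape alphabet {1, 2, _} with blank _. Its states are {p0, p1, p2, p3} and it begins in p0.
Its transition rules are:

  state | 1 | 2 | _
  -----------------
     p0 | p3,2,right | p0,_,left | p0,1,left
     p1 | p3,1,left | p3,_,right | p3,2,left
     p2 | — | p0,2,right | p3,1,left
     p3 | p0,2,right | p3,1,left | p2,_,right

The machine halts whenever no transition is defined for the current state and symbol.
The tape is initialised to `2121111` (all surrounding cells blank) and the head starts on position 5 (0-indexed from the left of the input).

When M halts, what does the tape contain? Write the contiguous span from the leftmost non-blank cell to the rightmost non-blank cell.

state=p0 head=5 tape=21211[1]1_   (p0,1)→(p3,2,right)
state=p3 head=6 tape=212112[1]_   (p3,1)→(p0,2,right)
state=p0 head=7 tape=2121122[_]   (p0,_)→(p0,1,left)
state=p0 head=6 tape=212112[2]1   (p0,2)→(p0,_,left)
state=p0 head=5 tape=21211[2]_1   (p0,2)→(p0,_,left)
state=p0 head=4 tape=2121[1]__1   (p0,1)→(p3,2,right)
state=p3 head=5 tape=21212[_]_1   (p3,_)→(p2,_,right)
state=p2 head=6 tape=21212_[_]1   (p2,_)→(p3,1,left)
state=p3 head=5 tape=21212[_]11   (p3,_)→(p2,_,right)
state=p2 head=6 tape=21212_[1]1
The non-blank tape span at halt is 21212_11.

21212_11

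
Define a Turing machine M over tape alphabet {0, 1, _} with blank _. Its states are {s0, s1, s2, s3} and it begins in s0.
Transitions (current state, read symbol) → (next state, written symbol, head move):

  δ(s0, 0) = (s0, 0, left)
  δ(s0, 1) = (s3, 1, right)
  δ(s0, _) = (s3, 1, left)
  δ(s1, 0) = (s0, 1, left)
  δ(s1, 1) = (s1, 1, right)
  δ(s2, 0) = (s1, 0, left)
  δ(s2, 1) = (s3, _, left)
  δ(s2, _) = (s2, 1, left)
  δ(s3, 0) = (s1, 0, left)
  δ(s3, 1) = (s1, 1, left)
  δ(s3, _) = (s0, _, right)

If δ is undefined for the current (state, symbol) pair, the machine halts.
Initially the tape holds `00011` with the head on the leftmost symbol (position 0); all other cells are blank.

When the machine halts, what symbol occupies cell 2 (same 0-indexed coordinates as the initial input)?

1

s0 | __[0]0011_   read 0 → write 0, move left, go to s0
s0 | _[_]00011_   read _ → write 1, move left, go to s3
s3 | [_]100011_   read _ → write _, move right, go to s0
s0 | _[1]00011_   read 1 → write 1, move right, go to s3
s3 | _1[0]0011_   read 0 → write 0, move left, go to s1
s1 | _[1]00011_   read 1 → write 1, move right, go to s1
s1 | _1[0]0011_   read 0 → write 1, move left, go to s0
s0 | _[1]10011_   read 1 → write 1, move right, go to s3
s3 | _1[1]0011_   read 1 → write 1, move left, go to s1
s1 | _[1]10011_   read 1 → write 1, move right, go to s1
s1 | _1[1]0011_   read 1 → write 1, move right, go to s1
s1 | _11[0]011_   read 0 → write 1, move left, go to s0
s0 | _1[1]1011_   read 1 → write 1, move right, go to s3
s3 | _11[1]011_   read 1 → write 1, move left, go to s1
s1 | _1[1]1011_   read 1 → write 1, move right, go to s1
s1 | _11[1]011_   read 1 → write 1, move right, go to s1
s1 | _111[0]11_   read 0 → write 1, move left, go to s0
s0 | _11[1]111_   read 1 → write 1, move right, go to s3
s3 | _111[1]11_   read 1 → write 1, move left, go to s1
s1 | _11[1]111_   read 1 → write 1, move right, go to s1
s1 | _111[1]11_   read 1 → write 1, move right, go to s1
s1 | _1111[1]1_   read 1 → write 1, move right, go to s1
s1 | _11111[1]_   read 1 → write 1, move right, go to s1
s1 | _111111[_]
Cell 2 holds 1 when M halts.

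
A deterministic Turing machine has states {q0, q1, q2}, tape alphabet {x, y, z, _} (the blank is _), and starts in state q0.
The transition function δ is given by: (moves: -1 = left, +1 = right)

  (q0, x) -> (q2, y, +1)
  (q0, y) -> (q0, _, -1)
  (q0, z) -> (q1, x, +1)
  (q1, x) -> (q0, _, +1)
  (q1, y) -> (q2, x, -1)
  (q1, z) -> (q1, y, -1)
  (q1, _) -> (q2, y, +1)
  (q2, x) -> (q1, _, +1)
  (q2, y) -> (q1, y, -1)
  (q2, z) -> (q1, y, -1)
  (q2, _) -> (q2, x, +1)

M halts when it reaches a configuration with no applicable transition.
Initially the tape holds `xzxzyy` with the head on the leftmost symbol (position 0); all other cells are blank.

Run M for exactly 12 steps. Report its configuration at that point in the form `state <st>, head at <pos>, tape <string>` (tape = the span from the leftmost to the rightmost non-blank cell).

state q1, head at 4, tape xx___xy

q0 | _[x]zxzyy   read x → write y, move +1, go to q2
q2 | _y[z]xzyy   read z → write y, move -1, go to q1
q1 | _[y]yxzyy   read y → write x, move -1, go to q2
q2 | [_]xyxzyy   read _ → write x, move +1, go to q2
q2 | x[x]yxzyy   read x → write _, move +1, go to q1
q1 | x_[y]xzyy   read y → write x, move -1, go to q2
q2 | x[_]xxzyy   read _ → write x, move +1, go to q2
q2 | xx[x]xzyy   read x → write _, move +1, go to q1
q1 | xx_[x]zyy   read x → write _, move +1, go to q0
q0 | xx__[z]yy   read z → write x, move +1, go to q1
q1 | xx__x[y]y   read y → write x, move -1, go to q2
q2 | xx__[x]xy   read x → write _, move +1, go to q1
q1 | xx___[x]y
After 12 steps: state q1, head at 4, tape xx___xy.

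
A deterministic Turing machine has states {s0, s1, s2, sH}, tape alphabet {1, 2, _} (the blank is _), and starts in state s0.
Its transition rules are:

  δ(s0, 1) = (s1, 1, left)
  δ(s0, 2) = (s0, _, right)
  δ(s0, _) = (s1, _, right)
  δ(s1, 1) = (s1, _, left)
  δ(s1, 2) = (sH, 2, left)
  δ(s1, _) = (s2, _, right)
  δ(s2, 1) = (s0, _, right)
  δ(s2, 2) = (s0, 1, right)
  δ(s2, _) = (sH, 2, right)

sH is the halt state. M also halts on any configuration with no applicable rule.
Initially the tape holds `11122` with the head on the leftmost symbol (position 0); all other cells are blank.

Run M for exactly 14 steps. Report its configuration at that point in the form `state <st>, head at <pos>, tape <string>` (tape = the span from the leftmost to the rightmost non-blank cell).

state sH, head at 8, tape 2

s0 | _[1]1122____   read 1 → write 1, move left, go to s1
s1 | [_]11122____   read _ → write _, move right, go to s2
s2 | _[1]1122____   read 1 → write _, move right, go to s0
s0 | __[1]122____   read 1 → write 1, move left, go to s1
s1 | _[_]1122____   read _ → write _, move right, go to s2
s2 | __[1]122____   read 1 → write _, move right, go to s0
s0 | ___[1]22____   read 1 → write 1, move left, go to s1
s1 | __[_]122____   read _ → write _, move right, go to s2
s2 | ___[1]22____   read 1 → write _, move right, go to s0
s0 | ____[2]2____   read 2 → write _, move right, go to s0
s0 | _____[2]____   read 2 → write _, move right, go to s0
s0 | ______[_]___   read _ → write _, move right, go to s1
s1 | _______[_]__   read _ → write _, move right, go to s2
s2 | ________[_]_   read _ → write 2, move right, go to sH
sH | ________2[_]
After 14 steps: state sH, head at 8, tape 2.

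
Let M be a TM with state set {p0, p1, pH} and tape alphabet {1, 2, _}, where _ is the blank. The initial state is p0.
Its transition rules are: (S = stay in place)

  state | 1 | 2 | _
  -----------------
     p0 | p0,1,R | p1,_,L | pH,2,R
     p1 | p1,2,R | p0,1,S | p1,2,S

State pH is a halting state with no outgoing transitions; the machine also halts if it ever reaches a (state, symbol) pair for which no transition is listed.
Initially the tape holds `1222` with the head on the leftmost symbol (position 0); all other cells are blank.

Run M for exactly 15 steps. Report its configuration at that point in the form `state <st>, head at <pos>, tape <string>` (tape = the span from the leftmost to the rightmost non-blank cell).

state p0, head at 3, tape 2221

p0 | [1]222   read 1 → write 1, move R, go to p0
p0 | 1[2]22   read 2 → write _, move L, go to p1
p1 | [1]_22   read 1 → write 2, move R, go to p1
p1 | 2[_]22   read _ → write 2, move S, go to p1
p1 | 2[2]22   read 2 → write 1, move S, go to p0
p0 | 2[1]22   read 1 → write 1, move R, go to p0
p0 | 21[2]2   read 2 → write _, move L, go to p1
p1 | 2[1]_2   read 1 → write 2, move R, go to p1
p1 | 22[_]2   read _ → write 2, move S, go to p1
p1 | 22[2]2   read 2 → write 1, move S, go to p0
p0 | 22[1]2   read 1 → write 1, move R, go to p0
p0 | 221[2]   read 2 → write _, move L, go to p1
p1 | 22[1]_   read 1 → write 2, move R, go to p1
p1 | 222[_]   read _ → write 2, move S, go to p1
p1 | 222[2]   read 2 → write 1, move S, go to p0
p0 | 222[1]
After 15 steps: state p0, head at 3, tape 2221.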